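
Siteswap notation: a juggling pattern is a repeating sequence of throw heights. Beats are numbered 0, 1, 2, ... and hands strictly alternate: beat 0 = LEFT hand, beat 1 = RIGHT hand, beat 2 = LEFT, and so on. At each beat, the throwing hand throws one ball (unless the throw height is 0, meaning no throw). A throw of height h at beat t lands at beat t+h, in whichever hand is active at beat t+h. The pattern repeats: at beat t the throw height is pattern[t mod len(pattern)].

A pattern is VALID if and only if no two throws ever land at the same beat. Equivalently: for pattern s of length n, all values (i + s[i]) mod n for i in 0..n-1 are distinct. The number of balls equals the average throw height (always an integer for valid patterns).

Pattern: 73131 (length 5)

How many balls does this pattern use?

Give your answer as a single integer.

Pattern = [7, 3, 1, 3, 1], length n = 5
  position 0: throw height = 7, running sum = 7
  position 1: throw height = 3, running sum = 10
  position 2: throw height = 1, running sum = 11
  position 3: throw height = 3, running sum = 14
  position 4: throw height = 1, running sum = 15
Total sum = 15; balls = sum / n = 15 / 5 = 3

Answer: 3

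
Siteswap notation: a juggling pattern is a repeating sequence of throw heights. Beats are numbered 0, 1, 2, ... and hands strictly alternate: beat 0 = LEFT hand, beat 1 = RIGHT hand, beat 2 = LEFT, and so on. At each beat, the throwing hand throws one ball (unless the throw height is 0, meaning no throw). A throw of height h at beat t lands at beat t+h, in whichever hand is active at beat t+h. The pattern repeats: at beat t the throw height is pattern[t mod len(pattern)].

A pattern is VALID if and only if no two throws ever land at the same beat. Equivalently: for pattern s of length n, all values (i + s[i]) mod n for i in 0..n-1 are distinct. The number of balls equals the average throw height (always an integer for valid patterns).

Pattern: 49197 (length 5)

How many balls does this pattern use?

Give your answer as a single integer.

Answer: 6

Derivation:
Pattern = [4, 9, 1, 9, 7], length n = 5
  position 0: throw height = 4, running sum = 4
  position 1: throw height = 9, running sum = 13
  position 2: throw height = 1, running sum = 14
  position 3: throw height = 9, running sum = 23
  position 4: throw height = 7, running sum = 30
Total sum = 30; balls = sum / n = 30 / 5 = 6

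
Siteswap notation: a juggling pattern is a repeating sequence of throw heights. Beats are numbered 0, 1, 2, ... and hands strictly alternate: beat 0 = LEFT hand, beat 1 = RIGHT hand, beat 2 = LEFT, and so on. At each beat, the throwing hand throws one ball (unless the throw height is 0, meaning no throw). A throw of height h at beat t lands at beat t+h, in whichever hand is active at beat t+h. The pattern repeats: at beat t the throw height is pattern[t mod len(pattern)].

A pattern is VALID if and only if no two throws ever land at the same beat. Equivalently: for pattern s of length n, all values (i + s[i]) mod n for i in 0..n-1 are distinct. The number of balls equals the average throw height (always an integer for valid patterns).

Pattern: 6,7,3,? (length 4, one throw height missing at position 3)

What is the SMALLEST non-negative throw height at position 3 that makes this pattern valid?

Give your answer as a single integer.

i=0: (0 + 6) mod 4 = 2
i=1: (1 + 7) mod 4 = 0
i=2: (2 + 3) mod 4 = 1
i=3: s[i]=? (unknown)
Known residues: [0, 1, 2]; need a permutation of 0..3, so missing residue r = 3
Need (3 + s) mod 4 = 3; smallest s = (3 - 3) mod 4 = 0

Answer: 0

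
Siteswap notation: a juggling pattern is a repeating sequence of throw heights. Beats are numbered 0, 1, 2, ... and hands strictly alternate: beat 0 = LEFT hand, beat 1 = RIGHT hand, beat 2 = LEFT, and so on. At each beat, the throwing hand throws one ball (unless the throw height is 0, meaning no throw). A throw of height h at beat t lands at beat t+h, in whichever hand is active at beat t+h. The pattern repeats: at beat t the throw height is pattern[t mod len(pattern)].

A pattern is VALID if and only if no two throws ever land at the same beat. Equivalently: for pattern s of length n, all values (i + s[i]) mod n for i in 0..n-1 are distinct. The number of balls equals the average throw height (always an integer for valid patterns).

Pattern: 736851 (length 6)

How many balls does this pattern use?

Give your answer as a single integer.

Answer: 5

Derivation:
Pattern = [7, 3, 6, 8, 5, 1], length n = 6
  position 0: throw height = 7, running sum = 7
  position 1: throw height = 3, running sum = 10
  position 2: throw height = 6, running sum = 16
  position 3: throw height = 8, running sum = 24
  position 4: throw height = 5, running sum = 29
  position 5: throw height = 1, running sum = 30
Total sum = 30; balls = sum / n = 30 / 6 = 5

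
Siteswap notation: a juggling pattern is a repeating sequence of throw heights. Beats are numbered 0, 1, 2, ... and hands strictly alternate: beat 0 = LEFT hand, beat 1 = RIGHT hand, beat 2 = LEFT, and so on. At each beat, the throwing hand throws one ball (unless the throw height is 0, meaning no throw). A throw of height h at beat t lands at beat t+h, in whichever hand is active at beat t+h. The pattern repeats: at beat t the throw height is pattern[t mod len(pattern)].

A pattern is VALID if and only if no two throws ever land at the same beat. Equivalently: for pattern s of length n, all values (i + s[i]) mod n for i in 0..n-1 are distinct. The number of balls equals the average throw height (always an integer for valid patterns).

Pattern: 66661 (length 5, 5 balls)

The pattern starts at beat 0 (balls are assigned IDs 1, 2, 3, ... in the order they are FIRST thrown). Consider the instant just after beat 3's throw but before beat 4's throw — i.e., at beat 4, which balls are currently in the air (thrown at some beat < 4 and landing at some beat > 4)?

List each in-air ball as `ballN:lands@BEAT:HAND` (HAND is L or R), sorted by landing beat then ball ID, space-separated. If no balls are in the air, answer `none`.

Answer: ball1:lands@6:L ball2:lands@7:R ball3:lands@8:L ball4:lands@9:R

Derivation:
Beat 0 (L): throw ball1 h=6 -> lands@6:L; in-air after throw: [b1@6:L]
Beat 1 (R): throw ball2 h=6 -> lands@7:R; in-air after throw: [b1@6:L b2@7:R]
Beat 2 (L): throw ball3 h=6 -> lands@8:L; in-air after throw: [b1@6:L b2@7:R b3@8:L]
Beat 3 (R): throw ball4 h=6 -> lands@9:R; in-air after throw: [b1@6:L b2@7:R b3@8:L b4@9:R]
Beat 4 (L): throw ball5 h=1 -> lands@5:R; in-air after throw: [b5@5:R b1@6:L b2@7:R b3@8:L b4@9:R]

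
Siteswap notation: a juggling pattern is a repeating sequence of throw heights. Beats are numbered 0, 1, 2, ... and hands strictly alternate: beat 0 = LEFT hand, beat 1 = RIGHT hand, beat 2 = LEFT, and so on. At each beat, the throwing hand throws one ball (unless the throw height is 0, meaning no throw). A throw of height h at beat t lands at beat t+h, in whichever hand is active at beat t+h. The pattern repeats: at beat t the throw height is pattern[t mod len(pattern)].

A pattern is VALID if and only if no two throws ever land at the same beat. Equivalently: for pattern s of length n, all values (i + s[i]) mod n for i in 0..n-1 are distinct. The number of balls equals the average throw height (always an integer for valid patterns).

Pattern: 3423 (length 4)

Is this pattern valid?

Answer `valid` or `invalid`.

Answer: valid

Derivation:
i=0: (i + s[i]) mod n = (0 + 3) mod 4 = 3
i=1: (i + s[i]) mod n = (1 + 4) mod 4 = 1
i=2: (i + s[i]) mod n = (2 + 2) mod 4 = 0
i=3: (i + s[i]) mod n = (3 + 3) mod 4 = 2
Residues: [3, 1, 0, 2], distinct: True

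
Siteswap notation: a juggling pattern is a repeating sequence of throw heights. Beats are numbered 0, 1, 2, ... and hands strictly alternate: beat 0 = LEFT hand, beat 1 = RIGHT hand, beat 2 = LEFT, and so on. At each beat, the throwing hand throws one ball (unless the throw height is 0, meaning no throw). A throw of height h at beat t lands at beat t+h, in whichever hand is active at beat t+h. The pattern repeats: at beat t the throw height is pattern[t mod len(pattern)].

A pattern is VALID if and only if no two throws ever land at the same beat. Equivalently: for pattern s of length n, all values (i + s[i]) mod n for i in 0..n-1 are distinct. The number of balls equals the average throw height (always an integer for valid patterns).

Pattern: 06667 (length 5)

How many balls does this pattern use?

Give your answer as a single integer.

Pattern = [0, 6, 6, 6, 7], length n = 5
  position 0: throw height = 0, running sum = 0
  position 1: throw height = 6, running sum = 6
  position 2: throw height = 6, running sum = 12
  position 3: throw height = 6, running sum = 18
  position 4: throw height = 7, running sum = 25
Total sum = 25; balls = sum / n = 25 / 5 = 5

Answer: 5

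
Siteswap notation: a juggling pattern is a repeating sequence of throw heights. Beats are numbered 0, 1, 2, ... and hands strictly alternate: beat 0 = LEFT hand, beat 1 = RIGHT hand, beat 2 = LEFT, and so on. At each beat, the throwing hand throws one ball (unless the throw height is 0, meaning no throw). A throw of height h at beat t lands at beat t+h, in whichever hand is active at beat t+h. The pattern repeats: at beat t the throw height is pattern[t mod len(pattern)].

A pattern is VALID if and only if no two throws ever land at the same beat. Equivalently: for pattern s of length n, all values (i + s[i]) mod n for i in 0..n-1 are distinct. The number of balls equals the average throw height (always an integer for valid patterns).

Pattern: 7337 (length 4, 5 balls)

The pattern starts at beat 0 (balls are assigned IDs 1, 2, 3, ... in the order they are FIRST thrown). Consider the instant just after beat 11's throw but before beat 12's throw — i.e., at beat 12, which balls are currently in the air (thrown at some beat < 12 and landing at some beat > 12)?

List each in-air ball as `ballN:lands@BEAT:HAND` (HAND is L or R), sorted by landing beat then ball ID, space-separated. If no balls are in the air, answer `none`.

Answer: ball4:lands@13:R ball1:lands@14:L ball3:lands@15:R ball2:lands@18:L

Derivation:
Beat 0 (L): throw ball1 h=7 -> lands@7:R; in-air after throw: [b1@7:R]
Beat 1 (R): throw ball2 h=3 -> lands@4:L; in-air after throw: [b2@4:L b1@7:R]
Beat 2 (L): throw ball3 h=3 -> lands@5:R; in-air after throw: [b2@4:L b3@5:R b1@7:R]
Beat 3 (R): throw ball4 h=7 -> lands@10:L; in-air after throw: [b2@4:L b3@5:R b1@7:R b4@10:L]
Beat 4 (L): throw ball2 h=7 -> lands@11:R; in-air after throw: [b3@5:R b1@7:R b4@10:L b2@11:R]
Beat 5 (R): throw ball3 h=3 -> lands@8:L; in-air after throw: [b1@7:R b3@8:L b4@10:L b2@11:R]
Beat 6 (L): throw ball5 h=3 -> lands@9:R; in-air after throw: [b1@7:R b3@8:L b5@9:R b4@10:L b2@11:R]
Beat 7 (R): throw ball1 h=7 -> lands@14:L; in-air after throw: [b3@8:L b5@9:R b4@10:L b2@11:R b1@14:L]
Beat 8 (L): throw ball3 h=7 -> lands@15:R; in-air after throw: [b5@9:R b4@10:L b2@11:R b1@14:L b3@15:R]
Beat 9 (R): throw ball5 h=3 -> lands@12:L; in-air after throw: [b4@10:L b2@11:R b5@12:L b1@14:L b3@15:R]
Beat 10 (L): throw ball4 h=3 -> lands@13:R; in-air after throw: [b2@11:R b5@12:L b4@13:R b1@14:L b3@15:R]
Beat 11 (R): throw ball2 h=7 -> lands@18:L; in-air after throw: [b5@12:L b4@13:R b1@14:L b3@15:R b2@18:L]
Beat 12 (L): throw ball5 h=7 -> lands@19:R; in-air after throw: [b4@13:R b1@14:L b3@15:R b2@18:L b5@19:R]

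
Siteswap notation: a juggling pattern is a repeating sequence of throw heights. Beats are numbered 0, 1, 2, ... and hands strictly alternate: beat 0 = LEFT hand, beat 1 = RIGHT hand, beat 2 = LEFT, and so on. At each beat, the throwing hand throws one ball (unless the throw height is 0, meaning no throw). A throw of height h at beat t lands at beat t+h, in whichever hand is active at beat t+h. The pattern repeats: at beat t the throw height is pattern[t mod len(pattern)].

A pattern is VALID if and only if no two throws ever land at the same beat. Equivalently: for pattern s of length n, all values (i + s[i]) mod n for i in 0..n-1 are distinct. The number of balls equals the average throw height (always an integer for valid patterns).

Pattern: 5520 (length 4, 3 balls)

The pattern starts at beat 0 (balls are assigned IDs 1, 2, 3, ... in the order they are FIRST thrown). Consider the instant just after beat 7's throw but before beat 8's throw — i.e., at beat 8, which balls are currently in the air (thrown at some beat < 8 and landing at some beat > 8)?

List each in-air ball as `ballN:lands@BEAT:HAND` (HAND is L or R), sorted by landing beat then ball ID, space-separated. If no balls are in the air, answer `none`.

Answer: ball3:lands@9:R ball1:lands@10:L

Derivation:
Beat 0 (L): throw ball1 h=5 -> lands@5:R; in-air after throw: [b1@5:R]
Beat 1 (R): throw ball2 h=5 -> lands@6:L; in-air after throw: [b1@5:R b2@6:L]
Beat 2 (L): throw ball3 h=2 -> lands@4:L; in-air after throw: [b3@4:L b1@5:R b2@6:L]
Beat 4 (L): throw ball3 h=5 -> lands@9:R; in-air after throw: [b1@5:R b2@6:L b3@9:R]
Beat 5 (R): throw ball1 h=5 -> lands@10:L; in-air after throw: [b2@6:L b3@9:R b1@10:L]
Beat 6 (L): throw ball2 h=2 -> lands@8:L; in-air after throw: [b2@8:L b3@9:R b1@10:L]
Beat 8 (L): throw ball2 h=5 -> lands@13:R; in-air after throw: [b3@9:R b1@10:L b2@13:R]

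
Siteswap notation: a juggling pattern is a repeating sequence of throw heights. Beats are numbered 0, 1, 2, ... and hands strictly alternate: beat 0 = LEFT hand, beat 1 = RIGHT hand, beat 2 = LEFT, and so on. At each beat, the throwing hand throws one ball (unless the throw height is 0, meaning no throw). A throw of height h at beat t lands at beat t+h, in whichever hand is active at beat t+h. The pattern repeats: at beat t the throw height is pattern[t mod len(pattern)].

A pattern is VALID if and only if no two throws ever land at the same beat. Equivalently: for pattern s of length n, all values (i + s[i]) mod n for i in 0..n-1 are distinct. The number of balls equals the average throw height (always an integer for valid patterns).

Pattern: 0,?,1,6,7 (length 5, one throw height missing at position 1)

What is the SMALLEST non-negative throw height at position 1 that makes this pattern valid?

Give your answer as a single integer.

i=0: (0 + 0) mod 5 = 0
i=1: s[i]=? (unknown)
i=2: (2 + 1) mod 5 = 3
i=3: (3 + 6) mod 5 = 4
i=4: (4 + 7) mod 5 = 1
Known residues: [0, 1, 3, 4]; need a permutation of 0..4, so missing residue r = 2
Need (1 + s) mod 5 = 2; smallest s = (2 - 1) mod 5 = 1

Answer: 1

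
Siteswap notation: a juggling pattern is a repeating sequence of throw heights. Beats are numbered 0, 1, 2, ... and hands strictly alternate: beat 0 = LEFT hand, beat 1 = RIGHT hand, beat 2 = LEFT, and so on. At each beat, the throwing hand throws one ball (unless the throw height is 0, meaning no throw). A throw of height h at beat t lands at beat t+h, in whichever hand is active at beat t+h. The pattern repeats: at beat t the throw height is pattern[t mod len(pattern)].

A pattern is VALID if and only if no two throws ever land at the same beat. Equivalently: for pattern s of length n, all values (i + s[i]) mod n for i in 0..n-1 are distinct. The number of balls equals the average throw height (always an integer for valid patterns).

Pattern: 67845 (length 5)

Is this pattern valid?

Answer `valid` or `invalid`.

Answer: valid

Derivation:
i=0: (i + s[i]) mod n = (0 + 6) mod 5 = 1
i=1: (i + s[i]) mod n = (1 + 7) mod 5 = 3
i=2: (i + s[i]) mod n = (2 + 8) mod 5 = 0
i=3: (i + s[i]) mod n = (3 + 4) mod 5 = 2
i=4: (i + s[i]) mod n = (4 + 5) mod 5 = 4
Residues: [1, 3, 0, 2, 4], distinct: True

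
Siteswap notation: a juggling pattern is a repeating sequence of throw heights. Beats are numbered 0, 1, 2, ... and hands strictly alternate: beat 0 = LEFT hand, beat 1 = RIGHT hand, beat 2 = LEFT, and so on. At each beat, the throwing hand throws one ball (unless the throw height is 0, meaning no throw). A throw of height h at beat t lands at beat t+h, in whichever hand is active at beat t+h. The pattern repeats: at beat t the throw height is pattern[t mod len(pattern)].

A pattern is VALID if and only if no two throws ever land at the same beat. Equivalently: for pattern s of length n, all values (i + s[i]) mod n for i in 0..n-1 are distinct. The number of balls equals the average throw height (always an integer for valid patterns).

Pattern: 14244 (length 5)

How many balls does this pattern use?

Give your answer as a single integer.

Answer: 3

Derivation:
Pattern = [1, 4, 2, 4, 4], length n = 5
  position 0: throw height = 1, running sum = 1
  position 1: throw height = 4, running sum = 5
  position 2: throw height = 2, running sum = 7
  position 3: throw height = 4, running sum = 11
  position 4: throw height = 4, running sum = 15
Total sum = 15; balls = sum / n = 15 / 5 = 3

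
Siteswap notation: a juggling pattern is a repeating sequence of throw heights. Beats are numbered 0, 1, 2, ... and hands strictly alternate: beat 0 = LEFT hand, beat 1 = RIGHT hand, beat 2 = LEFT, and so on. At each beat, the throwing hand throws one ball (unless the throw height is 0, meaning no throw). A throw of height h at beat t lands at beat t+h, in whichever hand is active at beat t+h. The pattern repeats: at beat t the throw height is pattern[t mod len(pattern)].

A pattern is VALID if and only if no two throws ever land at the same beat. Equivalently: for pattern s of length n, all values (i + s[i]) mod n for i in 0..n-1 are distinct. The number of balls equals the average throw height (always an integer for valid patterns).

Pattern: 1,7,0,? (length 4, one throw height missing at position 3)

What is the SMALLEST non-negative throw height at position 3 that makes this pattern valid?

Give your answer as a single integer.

i=0: (0 + 1) mod 4 = 1
i=1: (1 + 7) mod 4 = 0
i=2: (2 + 0) mod 4 = 2
i=3: s[i]=? (unknown)
Known residues: [0, 1, 2]; need a permutation of 0..3, so missing residue r = 3
Need (3 + s) mod 4 = 3; smallest s = (3 - 3) mod 4 = 0

Answer: 0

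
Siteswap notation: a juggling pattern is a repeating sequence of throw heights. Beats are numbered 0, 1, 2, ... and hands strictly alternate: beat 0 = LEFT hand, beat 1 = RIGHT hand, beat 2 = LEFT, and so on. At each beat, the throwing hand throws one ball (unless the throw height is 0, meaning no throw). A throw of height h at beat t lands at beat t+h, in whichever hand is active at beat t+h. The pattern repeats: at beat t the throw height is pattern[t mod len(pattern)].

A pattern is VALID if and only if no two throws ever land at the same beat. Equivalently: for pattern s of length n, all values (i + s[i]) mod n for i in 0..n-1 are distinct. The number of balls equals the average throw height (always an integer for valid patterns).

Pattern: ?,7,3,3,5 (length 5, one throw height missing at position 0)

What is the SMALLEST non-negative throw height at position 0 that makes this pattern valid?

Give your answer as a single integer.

Answer: 2

Derivation:
i=0: s[i]=? (unknown)
i=1: (1 + 7) mod 5 = 3
i=2: (2 + 3) mod 5 = 0
i=3: (3 + 3) mod 5 = 1
i=4: (4 + 5) mod 5 = 4
Known residues: [0, 1, 3, 4]; need a permutation of 0..4, so missing residue r = 2
Need (0 + s) mod 5 = 2; smallest s = (2 - 0) mod 5 = 2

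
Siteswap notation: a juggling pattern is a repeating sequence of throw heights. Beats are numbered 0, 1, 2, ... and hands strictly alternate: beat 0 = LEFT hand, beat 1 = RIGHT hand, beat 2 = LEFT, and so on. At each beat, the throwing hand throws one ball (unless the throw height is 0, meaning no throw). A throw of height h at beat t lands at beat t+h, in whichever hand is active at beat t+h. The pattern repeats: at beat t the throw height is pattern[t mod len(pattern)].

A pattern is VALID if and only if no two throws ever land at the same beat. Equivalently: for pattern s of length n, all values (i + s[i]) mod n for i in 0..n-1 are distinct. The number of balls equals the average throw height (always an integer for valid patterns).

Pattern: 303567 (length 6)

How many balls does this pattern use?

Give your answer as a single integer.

Pattern = [3, 0, 3, 5, 6, 7], length n = 6
  position 0: throw height = 3, running sum = 3
  position 1: throw height = 0, running sum = 3
  position 2: throw height = 3, running sum = 6
  position 3: throw height = 5, running sum = 11
  position 4: throw height = 6, running sum = 17
  position 5: throw height = 7, running sum = 24
Total sum = 24; balls = sum / n = 24 / 6 = 4

Answer: 4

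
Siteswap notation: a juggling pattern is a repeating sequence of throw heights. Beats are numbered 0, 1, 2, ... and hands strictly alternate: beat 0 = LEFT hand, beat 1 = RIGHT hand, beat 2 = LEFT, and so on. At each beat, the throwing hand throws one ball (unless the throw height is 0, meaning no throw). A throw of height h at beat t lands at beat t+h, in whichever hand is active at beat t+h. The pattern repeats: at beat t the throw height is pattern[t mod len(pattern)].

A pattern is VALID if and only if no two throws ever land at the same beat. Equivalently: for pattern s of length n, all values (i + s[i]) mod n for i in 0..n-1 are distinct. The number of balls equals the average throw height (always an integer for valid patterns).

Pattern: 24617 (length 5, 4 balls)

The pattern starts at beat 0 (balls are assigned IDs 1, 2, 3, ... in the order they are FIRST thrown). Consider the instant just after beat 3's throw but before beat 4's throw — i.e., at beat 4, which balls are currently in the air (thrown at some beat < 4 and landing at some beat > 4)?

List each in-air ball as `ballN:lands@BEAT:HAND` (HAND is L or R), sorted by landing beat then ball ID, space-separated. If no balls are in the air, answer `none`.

Answer: ball2:lands@5:R ball1:lands@8:L

Derivation:
Beat 0 (L): throw ball1 h=2 -> lands@2:L; in-air after throw: [b1@2:L]
Beat 1 (R): throw ball2 h=4 -> lands@5:R; in-air after throw: [b1@2:L b2@5:R]
Beat 2 (L): throw ball1 h=6 -> lands@8:L; in-air after throw: [b2@5:R b1@8:L]
Beat 3 (R): throw ball3 h=1 -> lands@4:L; in-air after throw: [b3@4:L b2@5:R b1@8:L]
Beat 4 (L): throw ball3 h=7 -> lands@11:R; in-air after throw: [b2@5:R b1@8:L b3@11:R]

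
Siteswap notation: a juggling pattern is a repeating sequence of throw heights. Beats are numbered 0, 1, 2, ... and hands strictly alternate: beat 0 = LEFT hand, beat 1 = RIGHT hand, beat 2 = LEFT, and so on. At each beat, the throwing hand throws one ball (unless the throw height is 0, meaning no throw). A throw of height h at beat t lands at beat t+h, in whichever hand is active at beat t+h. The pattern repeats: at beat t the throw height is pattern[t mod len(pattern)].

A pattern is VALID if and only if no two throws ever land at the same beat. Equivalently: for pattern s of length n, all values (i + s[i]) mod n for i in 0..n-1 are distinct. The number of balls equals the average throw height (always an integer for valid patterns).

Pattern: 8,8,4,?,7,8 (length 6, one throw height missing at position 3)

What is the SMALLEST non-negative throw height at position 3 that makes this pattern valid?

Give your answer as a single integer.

i=0: (0 + 8) mod 6 = 2
i=1: (1 + 8) mod 6 = 3
i=2: (2 + 4) mod 6 = 0
i=3: s[i]=? (unknown)
i=4: (4 + 7) mod 6 = 5
i=5: (5 + 8) mod 6 = 1
Known residues: [0, 1, 2, 3, 5]; need a permutation of 0..5, so missing residue r = 4
Need (3 + s) mod 6 = 4; smallest s = (4 - 3) mod 6 = 1

Answer: 1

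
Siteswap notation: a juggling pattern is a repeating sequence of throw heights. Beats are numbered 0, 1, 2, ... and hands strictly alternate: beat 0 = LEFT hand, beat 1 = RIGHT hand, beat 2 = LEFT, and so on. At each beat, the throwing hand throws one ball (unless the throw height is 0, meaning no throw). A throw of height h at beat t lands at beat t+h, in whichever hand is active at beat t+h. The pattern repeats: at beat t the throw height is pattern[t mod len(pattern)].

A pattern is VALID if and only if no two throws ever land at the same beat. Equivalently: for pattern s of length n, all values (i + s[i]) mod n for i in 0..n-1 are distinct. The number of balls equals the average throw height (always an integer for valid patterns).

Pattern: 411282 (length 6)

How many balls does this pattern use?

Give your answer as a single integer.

Answer: 3

Derivation:
Pattern = [4, 1, 1, 2, 8, 2], length n = 6
  position 0: throw height = 4, running sum = 4
  position 1: throw height = 1, running sum = 5
  position 2: throw height = 1, running sum = 6
  position 3: throw height = 2, running sum = 8
  position 4: throw height = 8, running sum = 16
  position 5: throw height = 2, running sum = 18
Total sum = 18; balls = sum / n = 18 / 6 = 3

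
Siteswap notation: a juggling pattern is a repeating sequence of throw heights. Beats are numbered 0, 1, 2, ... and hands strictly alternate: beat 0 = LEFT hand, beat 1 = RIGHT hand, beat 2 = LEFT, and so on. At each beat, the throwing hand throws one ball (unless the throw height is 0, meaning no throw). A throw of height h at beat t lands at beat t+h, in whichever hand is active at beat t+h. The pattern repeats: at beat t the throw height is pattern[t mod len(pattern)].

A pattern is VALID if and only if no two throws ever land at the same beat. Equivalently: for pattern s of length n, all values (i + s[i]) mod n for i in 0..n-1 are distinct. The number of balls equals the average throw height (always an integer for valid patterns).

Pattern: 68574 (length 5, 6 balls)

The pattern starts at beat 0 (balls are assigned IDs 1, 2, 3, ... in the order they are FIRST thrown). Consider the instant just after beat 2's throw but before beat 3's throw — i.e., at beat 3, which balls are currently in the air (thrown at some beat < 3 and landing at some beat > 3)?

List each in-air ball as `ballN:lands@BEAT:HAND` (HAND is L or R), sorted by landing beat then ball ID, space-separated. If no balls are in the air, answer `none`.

Answer: ball1:lands@6:L ball3:lands@7:R ball2:lands@9:R

Derivation:
Beat 0 (L): throw ball1 h=6 -> lands@6:L; in-air after throw: [b1@6:L]
Beat 1 (R): throw ball2 h=8 -> lands@9:R; in-air after throw: [b1@6:L b2@9:R]
Beat 2 (L): throw ball3 h=5 -> lands@7:R; in-air after throw: [b1@6:L b3@7:R b2@9:R]
Beat 3 (R): throw ball4 h=7 -> lands@10:L; in-air after throw: [b1@6:L b3@7:R b2@9:R b4@10:L]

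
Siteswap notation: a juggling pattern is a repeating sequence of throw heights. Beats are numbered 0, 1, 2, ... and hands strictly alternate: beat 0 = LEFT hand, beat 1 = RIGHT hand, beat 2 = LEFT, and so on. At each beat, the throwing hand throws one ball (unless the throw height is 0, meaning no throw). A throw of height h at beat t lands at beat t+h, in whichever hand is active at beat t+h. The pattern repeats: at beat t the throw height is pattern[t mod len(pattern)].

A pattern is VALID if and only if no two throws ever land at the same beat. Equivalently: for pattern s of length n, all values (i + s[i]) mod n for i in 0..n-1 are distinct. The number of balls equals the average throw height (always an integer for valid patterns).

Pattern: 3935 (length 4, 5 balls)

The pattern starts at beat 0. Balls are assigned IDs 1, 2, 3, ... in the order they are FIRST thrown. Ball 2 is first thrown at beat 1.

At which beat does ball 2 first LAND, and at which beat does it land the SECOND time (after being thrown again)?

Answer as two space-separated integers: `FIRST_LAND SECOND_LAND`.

Answer: 10 13

Derivation:
Beat 0 (L): throw ball1 h=3 -> lands@3:R; in-air after throw: [b1@3:R]
Beat 1 (R): throw ball2 h=9 -> lands@10:L; in-air after throw: [b1@3:R b2@10:L]
Beat 2 (L): throw ball3 h=3 -> lands@5:R; in-air after throw: [b1@3:R b3@5:R b2@10:L]
Beat 3 (R): throw ball1 h=5 -> lands@8:L; in-air after throw: [b3@5:R b1@8:L b2@10:L]
Beat 4 (L): throw ball4 h=3 -> lands@7:R; in-air after throw: [b3@5:R b4@7:R b1@8:L b2@10:L]
Beat 5 (R): throw ball3 h=9 -> lands@14:L; in-air after throw: [b4@7:R b1@8:L b2@10:L b3@14:L]
Beat 6 (L): throw ball5 h=3 -> lands@9:R; in-air after throw: [b4@7:R b1@8:L b5@9:R b2@10:L b3@14:L]
Beat 7 (R): throw ball4 h=5 -> lands@12:L; in-air after throw: [b1@8:L b5@9:R b2@10:L b4@12:L b3@14:L]
Beat 8 (L): throw ball1 h=3 -> lands@11:R; in-air after throw: [b5@9:R b2@10:L b1@11:R b4@12:L b3@14:L]
Beat 9 (R): throw ball5 h=9 -> lands@18:L; in-air after throw: [b2@10:L b1@11:R b4@12:L b3@14:L b5@18:L]
Beat 10 (L): throw ball2 h=3 -> lands@13:R; in-air after throw: [b1@11:R b4@12:L b2@13:R b3@14:L b5@18:L]
Beat 11 (R): throw ball1 h=5 -> lands@16:L; in-air after throw: [b4@12:L b2@13:R b3@14:L b1@16:L b5@18:L]
Beat 12 (L): throw ball4 h=3 -> lands@15:R; in-air after throw: [b2@13:R b3@14:L b4@15:R b1@16:L b5@18:L]
Beat 13 (R): throw ball2 h=9 -> lands@22:L; in-air after throw: [b3@14:L b4@15:R b1@16:L b5@18:L b2@22:L]
Ball 2: thrown@1 h=9 -> first land @10; rethrown@10 h=3 -> second land @13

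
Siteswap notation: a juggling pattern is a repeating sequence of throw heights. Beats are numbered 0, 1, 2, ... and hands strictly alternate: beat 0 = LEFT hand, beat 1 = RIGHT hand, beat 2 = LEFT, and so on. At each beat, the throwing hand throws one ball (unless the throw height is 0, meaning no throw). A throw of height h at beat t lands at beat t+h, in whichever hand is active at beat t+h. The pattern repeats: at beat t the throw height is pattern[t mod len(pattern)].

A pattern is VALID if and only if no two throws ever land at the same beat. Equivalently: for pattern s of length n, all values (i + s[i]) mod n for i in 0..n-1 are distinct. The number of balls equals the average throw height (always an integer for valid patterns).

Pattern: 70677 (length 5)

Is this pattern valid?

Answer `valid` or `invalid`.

Answer: invalid

Derivation:
i=0: (i + s[i]) mod n = (0 + 7) mod 5 = 2
i=1: (i + s[i]) mod n = (1 + 0) mod 5 = 1
i=2: (i + s[i]) mod n = (2 + 6) mod 5 = 3
i=3: (i + s[i]) mod n = (3 + 7) mod 5 = 0
i=4: (i + s[i]) mod n = (4 + 7) mod 5 = 1
Residues: [2, 1, 3, 0, 1], distinct: False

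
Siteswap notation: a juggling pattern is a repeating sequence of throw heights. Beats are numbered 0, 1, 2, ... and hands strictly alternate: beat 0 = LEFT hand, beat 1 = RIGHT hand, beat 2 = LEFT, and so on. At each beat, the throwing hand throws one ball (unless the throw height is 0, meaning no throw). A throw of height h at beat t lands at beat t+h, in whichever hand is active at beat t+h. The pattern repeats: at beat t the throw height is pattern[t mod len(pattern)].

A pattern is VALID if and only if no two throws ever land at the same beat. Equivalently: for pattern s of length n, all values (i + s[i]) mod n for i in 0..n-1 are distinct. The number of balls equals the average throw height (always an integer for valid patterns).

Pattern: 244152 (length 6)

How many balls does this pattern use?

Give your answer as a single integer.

Answer: 3

Derivation:
Pattern = [2, 4, 4, 1, 5, 2], length n = 6
  position 0: throw height = 2, running sum = 2
  position 1: throw height = 4, running sum = 6
  position 2: throw height = 4, running sum = 10
  position 3: throw height = 1, running sum = 11
  position 4: throw height = 5, running sum = 16
  position 5: throw height = 2, running sum = 18
Total sum = 18; balls = sum / n = 18 / 6 = 3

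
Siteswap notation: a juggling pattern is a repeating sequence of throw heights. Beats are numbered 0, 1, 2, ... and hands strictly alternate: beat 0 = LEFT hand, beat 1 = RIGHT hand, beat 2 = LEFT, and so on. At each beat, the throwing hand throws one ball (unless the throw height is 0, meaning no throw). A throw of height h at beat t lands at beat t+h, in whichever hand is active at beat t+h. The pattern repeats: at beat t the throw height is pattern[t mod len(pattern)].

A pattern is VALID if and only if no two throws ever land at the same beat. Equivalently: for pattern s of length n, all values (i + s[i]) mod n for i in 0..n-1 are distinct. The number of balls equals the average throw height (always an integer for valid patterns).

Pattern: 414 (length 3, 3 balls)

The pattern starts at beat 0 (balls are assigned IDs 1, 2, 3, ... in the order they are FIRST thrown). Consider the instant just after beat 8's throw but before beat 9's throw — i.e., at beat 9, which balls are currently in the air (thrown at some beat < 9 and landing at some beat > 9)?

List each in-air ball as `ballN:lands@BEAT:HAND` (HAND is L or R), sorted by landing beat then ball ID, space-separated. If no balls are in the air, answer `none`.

Answer: ball2:lands@10:L ball3:lands@12:L

Derivation:
Beat 0 (L): throw ball1 h=4 -> lands@4:L; in-air after throw: [b1@4:L]
Beat 1 (R): throw ball2 h=1 -> lands@2:L; in-air after throw: [b2@2:L b1@4:L]
Beat 2 (L): throw ball2 h=4 -> lands@6:L; in-air after throw: [b1@4:L b2@6:L]
Beat 3 (R): throw ball3 h=4 -> lands@7:R; in-air after throw: [b1@4:L b2@6:L b3@7:R]
Beat 4 (L): throw ball1 h=1 -> lands@5:R; in-air after throw: [b1@5:R b2@6:L b3@7:R]
Beat 5 (R): throw ball1 h=4 -> lands@9:R; in-air after throw: [b2@6:L b3@7:R b1@9:R]
Beat 6 (L): throw ball2 h=4 -> lands@10:L; in-air after throw: [b3@7:R b1@9:R b2@10:L]
Beat 7 (R): throw ball3 h=1 -> lands@8:L; in-air after throw: [b3@8:L b1@9:R b2@10:L]
Beat 8 (L): throw ball3 h=4 -> lands@12:L; in-air after throw: [b1@9:R b2@10:L b3@12:L]
Beat 9 (R): throw ball1 h=4 -> lands@13:R; in-air after throw: [b2@10:L b3@12:L b1@13:R]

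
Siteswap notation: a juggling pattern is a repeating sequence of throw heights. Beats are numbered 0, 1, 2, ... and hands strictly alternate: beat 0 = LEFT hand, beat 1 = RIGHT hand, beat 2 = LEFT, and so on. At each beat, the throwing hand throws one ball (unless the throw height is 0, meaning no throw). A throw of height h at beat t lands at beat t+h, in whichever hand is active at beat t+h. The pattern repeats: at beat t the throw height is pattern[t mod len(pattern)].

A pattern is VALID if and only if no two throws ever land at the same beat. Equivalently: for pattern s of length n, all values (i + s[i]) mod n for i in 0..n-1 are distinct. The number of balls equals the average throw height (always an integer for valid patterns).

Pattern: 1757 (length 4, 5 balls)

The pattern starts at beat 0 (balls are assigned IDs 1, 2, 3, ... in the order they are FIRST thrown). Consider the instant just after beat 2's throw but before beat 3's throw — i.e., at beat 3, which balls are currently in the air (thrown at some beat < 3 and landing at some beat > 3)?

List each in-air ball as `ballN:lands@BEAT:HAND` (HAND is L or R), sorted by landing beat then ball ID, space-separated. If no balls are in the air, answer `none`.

Answer: ball2:lands@7:R ball1:lands@8:L

Derivation:
Beat 0 (L): throw ball1 h=1 -> lands@1:R; in-air after throw: [b1@1:R]
Beat 1 (R): throw ball1 h=7 -> lands@8:L; in-air after throw: [b1@8:L]
Beat 2 (L): throw ball2 h=5 -> lands@7:R; in-air after throw: [b2@7:R b1@8:L]
Beat 3 (R): throw ball3 h=7 -> lands@10:L; in-air after throw: [b2@7:R b1@8:L b3@10:L]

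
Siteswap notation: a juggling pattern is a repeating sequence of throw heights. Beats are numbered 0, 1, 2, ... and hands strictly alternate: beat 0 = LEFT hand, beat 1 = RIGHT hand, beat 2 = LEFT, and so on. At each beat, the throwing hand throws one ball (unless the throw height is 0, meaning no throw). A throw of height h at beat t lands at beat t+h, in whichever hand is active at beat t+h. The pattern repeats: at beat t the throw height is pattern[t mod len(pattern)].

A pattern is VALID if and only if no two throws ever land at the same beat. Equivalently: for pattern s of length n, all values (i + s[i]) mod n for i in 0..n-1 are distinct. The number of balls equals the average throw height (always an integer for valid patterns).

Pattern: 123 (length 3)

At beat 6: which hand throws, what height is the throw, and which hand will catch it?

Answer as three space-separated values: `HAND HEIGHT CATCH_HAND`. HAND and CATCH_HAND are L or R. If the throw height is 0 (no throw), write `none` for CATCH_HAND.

Answer: L 1 R

Derivation:
Beat 6: 6 mod 2 = 0, so hand = L
Throw height = pattern[6 mod 3] = pattern[0] = 1
Lands at beat 6+1=7, 7 mod 2 = 1, so catch hand = R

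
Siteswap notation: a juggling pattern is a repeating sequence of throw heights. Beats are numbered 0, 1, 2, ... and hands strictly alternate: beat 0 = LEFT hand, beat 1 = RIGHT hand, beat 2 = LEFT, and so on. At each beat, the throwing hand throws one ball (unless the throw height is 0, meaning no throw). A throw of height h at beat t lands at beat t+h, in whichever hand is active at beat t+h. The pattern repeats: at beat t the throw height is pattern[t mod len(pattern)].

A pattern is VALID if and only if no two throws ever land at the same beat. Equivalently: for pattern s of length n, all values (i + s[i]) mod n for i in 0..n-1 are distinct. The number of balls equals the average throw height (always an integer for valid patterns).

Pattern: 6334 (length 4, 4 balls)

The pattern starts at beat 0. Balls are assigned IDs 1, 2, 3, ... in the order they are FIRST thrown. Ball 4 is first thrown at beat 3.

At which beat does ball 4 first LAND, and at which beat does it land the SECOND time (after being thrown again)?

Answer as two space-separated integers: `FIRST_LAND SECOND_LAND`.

Answer: 7 11

Derivation:
Beat 0 (L): throw ball1 h=6 -> lands@6:L; in-air after throw: [b1@6:L]
Beat 1 (R): throw ball2 h=3 -> lands@4:L; in-air after throw: [b2@4:L b1@6:L]
Beat 2 (L): throw ball3 h=3 -> lands@5:R; in-air after throw: [b2@4:L b3@5:R b1@6:L]
Beat 3 (R): throw ball4 h=4 -> lands@7:R; in-air after throw: [b2@4:L b3@5:R b1@6:L b4@7:R]
Beat 4 (L): throw ball2 h=6 -> lands@10:L; in-air after throw: [b3@5:R b1@6:L b4@7:R b2@10:L]
Beat 5 (R): throw ball3 h=3 -> lands@8:L; in-air after throw: [b1@6:L b4@7:R b3@8:L b2@10:L]
Beat 6 (L): throw ball1 h=3 -> lands@9:R; in-air after throw: [b4@7:R b3@8:L b1@9:R b2@10:L]
Beat 7 (R): throw ball4 h=4 -> lands@11:R; in-air after throw: [b3@8:L b1@9:R b2@10:L b4@11:R]
Beat 8 (L): throw ball3 h=6 -> lands@14:L; in-air after throw: [b1@9:R b2@10:L b4@11:R b3@14:L]
Beat 9 (R): throw ball1 h=3 -> lands@12:L; in-air after throw: [b2@10:L b4@11:R b1@12:L b3@14:L]
Beat 10 (L): throw ball2 h=3 -> lands@13:R; in-air after throw: [b4@11:R b1@12:L b2@13:R b3@14:L]
Beat 11 (R): throw ball4 h=4 -> lands@15:R; in-air after throw: [b1@12:L b2@13:R b3@14:L b4@15:R]
Ball 4: thrown@3 h=4 -> first land @7; rethrown@7 h=4 -> second land @11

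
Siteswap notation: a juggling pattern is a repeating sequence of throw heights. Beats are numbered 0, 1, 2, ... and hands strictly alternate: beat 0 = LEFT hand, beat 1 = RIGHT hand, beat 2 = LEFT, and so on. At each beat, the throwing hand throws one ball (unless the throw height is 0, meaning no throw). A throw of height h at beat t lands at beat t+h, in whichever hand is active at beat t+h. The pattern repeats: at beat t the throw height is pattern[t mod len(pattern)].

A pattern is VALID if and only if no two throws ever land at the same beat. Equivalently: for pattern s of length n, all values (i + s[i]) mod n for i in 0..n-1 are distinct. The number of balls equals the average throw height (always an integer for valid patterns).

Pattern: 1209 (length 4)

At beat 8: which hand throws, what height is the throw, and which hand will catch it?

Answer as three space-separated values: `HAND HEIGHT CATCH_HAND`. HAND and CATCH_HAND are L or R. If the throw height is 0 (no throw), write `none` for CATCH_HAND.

Answer: L 1 R

Derivation:
Beat 8: 8 mod 2 = 0, so hand = L
Throw height = pattern[8 mod 4] = pattern[0] = 1
Lands at beat 8+1=9, 9 mod 2 = 1, so catch hand = R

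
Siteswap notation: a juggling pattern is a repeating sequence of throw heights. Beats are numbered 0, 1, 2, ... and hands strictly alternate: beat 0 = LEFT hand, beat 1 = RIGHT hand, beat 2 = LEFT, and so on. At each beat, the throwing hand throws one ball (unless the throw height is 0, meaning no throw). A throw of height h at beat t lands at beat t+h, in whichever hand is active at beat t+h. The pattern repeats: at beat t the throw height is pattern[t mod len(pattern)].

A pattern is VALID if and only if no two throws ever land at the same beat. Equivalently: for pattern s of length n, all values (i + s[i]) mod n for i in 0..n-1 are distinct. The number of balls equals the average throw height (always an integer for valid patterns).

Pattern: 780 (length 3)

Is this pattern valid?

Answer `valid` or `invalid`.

Answer: valid

Derivation:
i=0: (i + s[i]) mod n = (0 + 7) mod 3 = 1
i=1: (i + s[i]) mod n = (1 + 8) mod 3 = 0
i=2: (i + s[i]) mod n = (2 + 0) mod 3 = 2
Residues: [1, 0, 2], distinct: True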